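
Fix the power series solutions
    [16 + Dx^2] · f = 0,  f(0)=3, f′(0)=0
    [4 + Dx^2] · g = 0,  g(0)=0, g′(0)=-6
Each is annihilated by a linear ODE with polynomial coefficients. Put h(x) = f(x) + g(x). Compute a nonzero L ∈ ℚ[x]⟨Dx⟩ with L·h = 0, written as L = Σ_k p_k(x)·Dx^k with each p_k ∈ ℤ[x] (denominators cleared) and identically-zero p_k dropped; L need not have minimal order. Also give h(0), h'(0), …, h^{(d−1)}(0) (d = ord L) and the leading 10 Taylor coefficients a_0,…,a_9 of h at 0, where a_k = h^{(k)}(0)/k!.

L = 64 + 20·Dx^2 + Dx^4  (order 4).
h: a_k = 3, -6, -24, 4, 32, -4/5, -256/15, 8/105, 512/105, -4/945, …
ICs: h(0) = 3, h′(0) = -6, h′′(0) = -48, h′′′(0) = 24.

f: a_k = 3, 0, -24, 0, 32, 0, -256/15, 0, 512/105, 0, …
g: a_k = 0, -6, 0, 4, 0, -4/5, 0, 8/105, 0, -4/945, …
Sum ⇒ L₀ = lclm(L_f,L_g) in ℚ(x)⟨Dx⟩.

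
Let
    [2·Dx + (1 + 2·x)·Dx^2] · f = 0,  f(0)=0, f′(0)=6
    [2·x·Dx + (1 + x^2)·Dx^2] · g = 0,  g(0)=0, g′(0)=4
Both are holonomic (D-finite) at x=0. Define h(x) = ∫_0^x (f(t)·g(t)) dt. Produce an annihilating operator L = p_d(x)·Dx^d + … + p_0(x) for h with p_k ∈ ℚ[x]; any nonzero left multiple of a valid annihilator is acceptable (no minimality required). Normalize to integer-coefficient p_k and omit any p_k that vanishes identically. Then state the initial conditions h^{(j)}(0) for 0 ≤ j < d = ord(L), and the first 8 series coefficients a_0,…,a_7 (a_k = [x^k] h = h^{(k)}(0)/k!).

f: a_k = 0, 6, -6, 8, -12, 96/5, -32, 384/7, …
g: a_k = 0, 4, 0, -4/3, 0, 4/5, 0, -4/7, …
L₀ := L_f ⊗_s L_g (sym. prod.), ord ≤ 4.
h=∫h₀ ⇒ L = L₀·Dx.
L = (24 + 80·x + 88·x^2 + 240·x^3 + 240·x^4 + 208·x^5 + 16·x^7)·Dx^2 + (12 + 80·x + 332·x^2 + 608·x^3 + 880·x^4 + 744·x^5 + 560·x^6 + 24·x^7 + 56·x^8)·Dx^3 + (12 + 52·x + 168·x^2 + 372·x^3 + 516·x^4 + 564·x^5 + 384·x^6 + 276·x^7 + 24·x^8 + 32·x^9)·Dx^4 + (2 + 12·x + 34·x^2 + 64·x^3 + 87·x^4 + 96·x^5 + 84·x^6 + 48·x^7 + 33·x^8 + 4·x^9 + 4·x^10)·Dx^5  (order 5).
h: a_k = 0, 0, 0, 8, -6, 24/5, -20/3, 152/15, …
ICs: h(0) = 0, h′(0) = 0, h′′(0) = 0, h′′′(0) = 48, h′′′′(0) = -144.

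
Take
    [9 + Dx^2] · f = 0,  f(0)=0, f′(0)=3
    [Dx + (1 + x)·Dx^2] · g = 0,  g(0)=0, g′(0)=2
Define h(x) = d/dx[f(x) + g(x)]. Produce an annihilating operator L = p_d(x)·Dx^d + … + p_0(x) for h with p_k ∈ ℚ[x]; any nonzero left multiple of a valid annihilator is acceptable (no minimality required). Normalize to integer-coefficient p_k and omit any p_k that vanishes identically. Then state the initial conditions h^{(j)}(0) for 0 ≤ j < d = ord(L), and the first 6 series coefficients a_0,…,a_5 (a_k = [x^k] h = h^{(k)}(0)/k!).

L = (135 + 162·x + 81·x^2) + (99 + 261·x + 243·x^2 + 81·x^3)·Dx + (15 + 18·x + 9·x^2)·Dx^2 + (11 + 29·x + 27·x^2 + 9·x^3)·Dx^3  (order 3).
h: a_k = 5, -2, -23/2, -2, 97/8, -2, …
ICs: h(0) = 5, h′(0) = -2, h′′(0) = -23.

f: a_k = 0, 3, 0, -9/2, 0, 81/40, …
g: a_k = 0, 2, -1, 2/3, -1/2, 2/5, …
L₀ := lclm(L_f,L_g); ord L₀ ≤ 2+2.
h=h₀': d/dx-closure on L₀ ⇒ L.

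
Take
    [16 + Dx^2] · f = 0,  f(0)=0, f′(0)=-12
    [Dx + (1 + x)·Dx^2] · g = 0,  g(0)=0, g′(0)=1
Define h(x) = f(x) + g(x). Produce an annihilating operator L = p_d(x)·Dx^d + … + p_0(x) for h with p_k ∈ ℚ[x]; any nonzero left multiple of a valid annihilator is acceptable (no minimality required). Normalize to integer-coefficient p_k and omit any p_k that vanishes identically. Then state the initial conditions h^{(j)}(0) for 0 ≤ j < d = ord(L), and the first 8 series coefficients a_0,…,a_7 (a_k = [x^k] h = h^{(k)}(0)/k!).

L = (176 + 256·x + 128·x^2)·Dx + (144 + 400·x + 384·x^2 + 128·x^3)·Dx^2 + (11 + 16·x + 8·x^2)·Dx^3 + (9 + 25·x + 24·x^2 + 8·x^3)·Dx^4  (order 4).
h: a_k = 0, -11, -1/2, 97/3, -1/4, -127/5, -1/6, 1039/105, …
ICs: h(0) = 0, h′(0) = -11, h′′(0) = -1, h′′′(0) = 194.

f: a_k = 0, -12, 0, 32, 0, -128/5, 0, 1024/105, …
g: a_k = 0, 1, -1/2, 1/3, -1/4, 1/5, -1/6, 1/7, …
L₀ := lclm(L_f,L_g); ord L₀ ≤ 2+2.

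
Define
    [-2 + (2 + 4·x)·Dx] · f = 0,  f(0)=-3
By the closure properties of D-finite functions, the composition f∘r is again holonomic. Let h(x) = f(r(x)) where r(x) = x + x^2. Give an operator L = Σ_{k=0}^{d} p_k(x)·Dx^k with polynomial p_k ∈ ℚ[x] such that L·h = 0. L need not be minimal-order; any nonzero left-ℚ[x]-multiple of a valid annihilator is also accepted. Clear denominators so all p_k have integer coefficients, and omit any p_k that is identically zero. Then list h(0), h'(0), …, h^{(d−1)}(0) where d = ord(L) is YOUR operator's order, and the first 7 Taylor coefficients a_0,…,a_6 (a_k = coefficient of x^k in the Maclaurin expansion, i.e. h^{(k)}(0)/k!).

f: a_k = -3, -3, 3/2, -3/2, 15/8, -21/8, 63/16, …
h₀=f(r): pull back L_f along r ⇒ L₀.
L = (-1 - 2·x) + (1 + 2·x + 2·x^2)·Dx  (order 1).
h: a_k = -3, -3, -3/2, 3/2, -9/8, 3/8, 9/16, …
ICs: h(0) = -3.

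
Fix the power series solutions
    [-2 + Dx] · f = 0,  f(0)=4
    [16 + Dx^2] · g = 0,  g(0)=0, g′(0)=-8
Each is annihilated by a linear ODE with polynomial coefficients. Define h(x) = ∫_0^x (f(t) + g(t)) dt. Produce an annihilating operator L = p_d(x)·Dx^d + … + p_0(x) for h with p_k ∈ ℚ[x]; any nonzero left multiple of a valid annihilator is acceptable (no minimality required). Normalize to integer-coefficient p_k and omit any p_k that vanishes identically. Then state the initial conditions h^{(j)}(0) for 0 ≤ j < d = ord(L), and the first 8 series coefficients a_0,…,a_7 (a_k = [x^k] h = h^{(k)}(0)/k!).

L = -32·Dx + 16·Dx^2 - 2·Dx^3 + Dx^4  (order 4).
h: a_k = 0, 4, 0, 8/3, 20/3, 8/15, -8/3, 16/315, …
ICs: h(0) = 0, h′(0) = 4, h′′(0) = 0, h′′′(0) = 16.

f: a_k = 4, 8, 8, 16/3, 8/3, 16/15, 16/45, 32/315, …
g: a_k = 0, -8, 0, 64/3, 0, -256/15, 0, 2048/315, …
h₀=f+g: left-lcm gives L₀, ord ≤ 3.
h=∫₀ˣh₀: take L = L₀·Dx.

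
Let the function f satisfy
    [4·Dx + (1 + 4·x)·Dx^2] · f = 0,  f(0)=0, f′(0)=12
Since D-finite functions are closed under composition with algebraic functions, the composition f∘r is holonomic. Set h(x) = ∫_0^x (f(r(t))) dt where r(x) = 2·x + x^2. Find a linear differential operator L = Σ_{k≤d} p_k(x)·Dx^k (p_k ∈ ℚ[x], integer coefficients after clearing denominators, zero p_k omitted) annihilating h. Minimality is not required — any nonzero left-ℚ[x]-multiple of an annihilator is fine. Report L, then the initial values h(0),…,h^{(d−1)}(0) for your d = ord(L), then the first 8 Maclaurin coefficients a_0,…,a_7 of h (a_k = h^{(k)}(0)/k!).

L = (7 + 8·x + 4·x^2)·Dx^2 + (1 + 9·x + 12·x^2 + 4·x^3)·Dx^3  (order 3).
h: a_k = 0, 0, 12, -28, 104, -2328/5, 11584/5, -12352, …
ICs: h(0) = 0, h′(0) = 0, h′′(0) = 24.

f: a_k = 0, 12, -24, 64, -192, 3072/5, -2048, 49152/7, …
Substitute x→r, Dx→(1/r')Dx; clear ⇒ L₀.
∫: right-multiply L₀ by Dx.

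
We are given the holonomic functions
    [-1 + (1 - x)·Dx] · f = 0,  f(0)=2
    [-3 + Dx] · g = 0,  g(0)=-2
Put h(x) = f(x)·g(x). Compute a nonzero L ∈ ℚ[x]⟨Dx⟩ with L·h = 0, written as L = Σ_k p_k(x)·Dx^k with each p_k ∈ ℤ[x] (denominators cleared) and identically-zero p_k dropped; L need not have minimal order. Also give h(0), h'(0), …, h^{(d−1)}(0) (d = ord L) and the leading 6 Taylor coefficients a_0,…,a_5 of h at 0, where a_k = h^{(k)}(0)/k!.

L = (4 - 3·x) + (-1 + x)·Dx  (order 1).
h: a_k = -4, -16, -34, -52, -131/2, -368/5, …
ICs: h(0) = -4.

f: a_k = 2, 2, 2, 2, 2, 2, …
g: a_k = -2, -6, -9, -9, -27/4, -81/20, …
h₀=f·g: eliminate ⇒ L₀, order ≤ 1·1.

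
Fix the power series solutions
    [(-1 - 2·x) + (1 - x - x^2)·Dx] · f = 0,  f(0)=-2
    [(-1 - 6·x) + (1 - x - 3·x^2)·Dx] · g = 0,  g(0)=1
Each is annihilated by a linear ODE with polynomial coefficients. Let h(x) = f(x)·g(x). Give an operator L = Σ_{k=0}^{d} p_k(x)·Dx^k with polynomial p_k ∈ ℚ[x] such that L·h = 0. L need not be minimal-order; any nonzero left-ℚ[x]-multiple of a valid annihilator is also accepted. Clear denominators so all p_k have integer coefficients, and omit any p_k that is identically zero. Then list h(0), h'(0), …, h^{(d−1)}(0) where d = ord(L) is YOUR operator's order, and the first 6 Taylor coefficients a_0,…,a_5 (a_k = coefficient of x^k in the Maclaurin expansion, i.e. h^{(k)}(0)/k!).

f: a_k = -2, -2, -4, -6, -10, -16, …
g: a_k = 1, 1, 4, 7, 19, 40, …
Sym-product of L_f,L_g gives L₀ (≤ ord 1).
L = (-2 - 6·x + 12·x^2 + 12·x^3) + (1 - 2·x - 3·x^2 + 4·x^3 + 3·x^4)·Dx  (order 1).
h: a_k = -2, -4, -14, -32, -84, -196, …
ICs: h(0) = -2.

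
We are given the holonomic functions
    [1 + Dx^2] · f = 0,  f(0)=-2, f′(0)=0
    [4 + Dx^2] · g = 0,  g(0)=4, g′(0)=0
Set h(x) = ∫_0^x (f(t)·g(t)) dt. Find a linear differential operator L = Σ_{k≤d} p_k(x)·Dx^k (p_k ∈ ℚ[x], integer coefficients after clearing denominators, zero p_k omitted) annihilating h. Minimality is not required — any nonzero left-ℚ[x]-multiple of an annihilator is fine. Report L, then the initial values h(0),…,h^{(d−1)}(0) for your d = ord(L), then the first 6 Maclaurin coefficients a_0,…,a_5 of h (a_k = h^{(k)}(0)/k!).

L = 9·Dx + 10·Dx^3 + Dx^5  (order 5).
h: a_k = 0, -8, 0, 20/3, 0, -41/15, …
ICs: h(0) = 0, h′(0) = -8, h′′(0) = 0, h′′′(0) = 40, h′′′′(0) = 0.

f: a_k = -2, 0, 1, 0, -1/12, 0, …
g: a_k = 4, 0, -8, 0, 8/3, 0, …
f·g: L₀ = L_f ⊗_s L_g, ord ≤ 2·2.
Integrate: L := L₀·Dx.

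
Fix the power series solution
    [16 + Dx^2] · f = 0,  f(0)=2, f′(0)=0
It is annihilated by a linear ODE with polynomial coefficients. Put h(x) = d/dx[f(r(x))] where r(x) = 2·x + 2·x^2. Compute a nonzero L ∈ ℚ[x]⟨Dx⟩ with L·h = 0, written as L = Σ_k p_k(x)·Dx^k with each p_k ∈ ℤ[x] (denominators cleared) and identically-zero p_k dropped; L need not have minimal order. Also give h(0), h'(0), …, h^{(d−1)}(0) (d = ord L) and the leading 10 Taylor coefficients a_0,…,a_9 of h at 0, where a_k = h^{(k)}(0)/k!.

f: a_k = 2, 0, -16, 0, 64/3, 0, -512/45, 0, 1024/315, 0, …
h₀=f(r): pull back L_f along r ⇒ L₀.
Differentiate: ansatz ord ≤ ord L₀ ⇒ L.
L = (76 + 512·x + 1536·x^2 + 2048·x^3 + 1024·x^4) + (-6 - 12·x)·Dx + (1 + 4·x + 4·x^2)·Dx^2  (order 2).
h: a_k = 0, -128, -384, 3328/3, 20480/3, 118784/15, -315392/15, -24567808/315, -2490368/35, 334168064/2835, …
ICs: h(0) = 0, h′(0) = -128.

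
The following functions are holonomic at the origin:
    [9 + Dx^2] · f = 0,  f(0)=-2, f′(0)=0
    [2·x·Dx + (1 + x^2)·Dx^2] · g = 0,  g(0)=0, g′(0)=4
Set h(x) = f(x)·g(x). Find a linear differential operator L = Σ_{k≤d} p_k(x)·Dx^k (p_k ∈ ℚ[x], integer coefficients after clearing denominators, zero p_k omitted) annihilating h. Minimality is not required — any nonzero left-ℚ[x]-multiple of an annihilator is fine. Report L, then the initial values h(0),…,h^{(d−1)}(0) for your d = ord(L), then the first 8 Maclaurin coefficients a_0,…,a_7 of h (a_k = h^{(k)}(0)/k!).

f: a_k = -2, 0, 9, 0, -27/4, 0, 81/40, 0, …
g: a_k = 0, 4, 0, -4/3, 0, 4/5, 0, -4/7, …
f·g: L₀ = L_f ⊗_s L_g, ord ≤ 2·2.
L = (1170 + 3834·x^2 + 4779·x^4 + 2916·x^6 + 729·x^8) + (396·x + 1044·x^3 + 972·x^5 + 324·x^7)·Dx + (220 + 768·x^2 + 1026·x^4 + 648·x^6 + 162·x^8)·Dx^2 + (44·x + 116·x^3 + 108·x^5 + 36·x^7)·Dx^3 + (10 + 38·x^2 + 55·x^4 + 36·x^6 + 9·x^8)·Dx^4  (order 4).
h: a_k = 0, -8, 0, 116/3, 0, -203/5, 0, 1781/70, …
ICs: h(0) = 0, h′(0) = -8, h′′(0) = 0, h′′′(0) = 232.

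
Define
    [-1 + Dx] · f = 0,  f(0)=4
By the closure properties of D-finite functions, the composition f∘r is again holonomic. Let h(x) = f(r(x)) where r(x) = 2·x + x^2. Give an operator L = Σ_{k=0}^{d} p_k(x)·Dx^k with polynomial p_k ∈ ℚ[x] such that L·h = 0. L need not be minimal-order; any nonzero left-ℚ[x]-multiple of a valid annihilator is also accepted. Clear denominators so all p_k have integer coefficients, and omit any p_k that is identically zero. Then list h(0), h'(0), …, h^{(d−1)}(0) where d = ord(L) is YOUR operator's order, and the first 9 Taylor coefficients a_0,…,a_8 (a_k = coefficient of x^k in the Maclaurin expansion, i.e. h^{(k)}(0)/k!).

f: a_k = 4, 4, 2, 2/3, 1/6, 1/30, 1/180, 1/1260, 1/10080, …
h₀=f(r): pull back L_f along r ⇒ L₀.
L = (-2 - 2·x) + Dx  (order 1).
h: a_k = 4, 8, 12, 40/3, 38/3, 52/5, 346/45, 1628/315, 45/14, …
ICs: h(0) = 4.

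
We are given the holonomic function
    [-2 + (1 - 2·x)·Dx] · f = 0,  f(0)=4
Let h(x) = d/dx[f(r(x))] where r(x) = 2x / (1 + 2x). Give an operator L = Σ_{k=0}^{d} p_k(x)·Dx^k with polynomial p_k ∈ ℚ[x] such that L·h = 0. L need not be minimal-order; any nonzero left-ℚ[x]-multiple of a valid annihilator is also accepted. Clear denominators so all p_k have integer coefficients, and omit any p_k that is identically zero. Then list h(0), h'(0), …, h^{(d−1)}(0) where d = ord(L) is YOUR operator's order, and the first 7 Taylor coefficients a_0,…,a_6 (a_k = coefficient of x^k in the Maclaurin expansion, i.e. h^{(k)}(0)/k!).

f: a_k = 4, 8, 16, 32, 64, 128, 256, …
f∘r: x↦r, Dx↦Dx/r' in L_f ⇒ L₀.
h=h₀': d/dx-closure on L₀ ⇒ L.
L = 4 + (-1 + 2·x)·Dx  (order 1).
h: a_k = 16, 64, 192, 512, 1280, 3072, 7168, …
ICs: h(0) = 16.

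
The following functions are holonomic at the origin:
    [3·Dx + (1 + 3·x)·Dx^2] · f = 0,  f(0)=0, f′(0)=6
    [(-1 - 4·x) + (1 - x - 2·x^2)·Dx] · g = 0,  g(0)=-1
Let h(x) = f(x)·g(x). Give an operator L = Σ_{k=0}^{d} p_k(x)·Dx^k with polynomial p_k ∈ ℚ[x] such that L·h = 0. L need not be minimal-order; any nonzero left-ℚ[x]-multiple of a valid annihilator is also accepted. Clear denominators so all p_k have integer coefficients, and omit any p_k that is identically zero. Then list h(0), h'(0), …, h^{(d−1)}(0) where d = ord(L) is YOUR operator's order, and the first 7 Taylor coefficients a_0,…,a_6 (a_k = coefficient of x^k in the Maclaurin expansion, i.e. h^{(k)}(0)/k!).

f: a_k = 0, 6, -9, 18, -81/2, 486/5, -243, …
g: a_k = -1, -1, -3, -5, -11, -21, -43, …
Sym-product of L_f,L_g gives L₀ (≤ ord 2).
L = (7 + 24·x) + (-1 + 17·x + 30·x^2)·Dx + (-1 - 2·x + 5·x^2 + 6·x^3)·Dx^2  (order 2).
h: a_k = 0, -6, 3, -27, 39/2, -1317/10, 1503/10, …
ICs: h(0) = 0, h′(0) = -6.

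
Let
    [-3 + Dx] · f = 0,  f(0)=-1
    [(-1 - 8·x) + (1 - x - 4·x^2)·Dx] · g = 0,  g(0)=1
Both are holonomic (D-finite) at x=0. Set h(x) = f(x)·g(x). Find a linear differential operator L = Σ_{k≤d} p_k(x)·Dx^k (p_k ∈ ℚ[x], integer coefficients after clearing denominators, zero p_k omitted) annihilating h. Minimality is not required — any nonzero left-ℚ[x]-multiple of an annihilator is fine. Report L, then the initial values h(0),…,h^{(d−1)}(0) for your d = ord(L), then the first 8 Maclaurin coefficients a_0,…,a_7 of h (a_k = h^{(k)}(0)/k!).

f: a_k = -1, -3, -9/2, -9/2, -27/8, -81/40, -81/80, -243/560, …
g: a_k = 1, 1, 5, 9, 29, 65, 181, 441, …
h₀=f·g: eliminate ⇒ L₀, order ≤ 1·1.
L = (4 + 5·x - 12·x^2) + (-1 + x + 4·x^2)·Dx  (order 1).
h: a_k = -1, -4, -25/2, -33, -691/8, -1102/5, -45353/80, -81141/56, …
ICs: h(0) = -1.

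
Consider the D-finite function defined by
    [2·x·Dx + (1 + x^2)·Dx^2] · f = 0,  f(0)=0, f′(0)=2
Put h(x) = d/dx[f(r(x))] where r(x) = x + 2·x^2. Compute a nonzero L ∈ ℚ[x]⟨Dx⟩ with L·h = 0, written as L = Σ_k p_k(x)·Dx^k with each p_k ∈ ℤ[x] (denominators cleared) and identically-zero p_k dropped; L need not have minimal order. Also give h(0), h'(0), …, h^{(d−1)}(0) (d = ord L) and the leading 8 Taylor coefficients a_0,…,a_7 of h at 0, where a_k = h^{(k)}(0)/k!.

f: a_k = 0, 2, 0, -2/3, 0, 2/5, 0, -2/7, …
Substitute x→r, Dx→(1/r')Dx; clear ⇒ L₀.
h₀' ⇒ L via d/dx closure of L₀.
L = (-4 + 2·x + 16·x^2 + 48·x^3 + 48·x^4) + (1 + 4·x + x^2 + 8·x^3 + 20·x^4 + 16·x^5)·Dx  (order 1).
h: a_k = 2, 8, -2, -16, -38, -8, 110, 224, …
ICs: h(0) = 2.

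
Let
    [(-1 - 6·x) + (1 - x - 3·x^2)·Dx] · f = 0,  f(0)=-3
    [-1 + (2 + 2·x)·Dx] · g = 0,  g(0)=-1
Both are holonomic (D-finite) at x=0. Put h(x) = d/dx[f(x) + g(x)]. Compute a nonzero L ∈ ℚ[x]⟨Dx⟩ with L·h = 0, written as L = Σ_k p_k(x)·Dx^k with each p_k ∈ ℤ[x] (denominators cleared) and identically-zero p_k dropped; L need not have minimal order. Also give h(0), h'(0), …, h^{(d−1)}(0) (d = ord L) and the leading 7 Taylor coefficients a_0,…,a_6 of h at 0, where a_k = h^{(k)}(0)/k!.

L = (-108 - 690·x - 1260·x^2 - 1620·x^3 - 810·x^4) + (-165 - 1476·x - 3819·x^2 - 6408·x^3 - 6345·x^4 - 2430·x^5)·Dx + (34 + 114·x + 134·x^2 - 378·x^3 - 1422·x^4 - 1530·x^5 - 540·x^6)·Dx^2  (order 2).
h: a_k = -7/2, -95/4, -1011/16, -7291/32, -153635/256, -893889/512, -9332967/2048, …
ICs: h(0) = -7/2, h′(0) = -95/4.

f: a_k = -3, -3, -12, -21, -57, -120, -291, …
g: a_k = -1, -1/2, 1/8, -1/16, 5/128, -7/256, 21/1024, …
f+g: L₀ = lclm(L_f,L_g), ord ≤ 1+1.
h₀' ⇒ L via d/dx closure of L₀.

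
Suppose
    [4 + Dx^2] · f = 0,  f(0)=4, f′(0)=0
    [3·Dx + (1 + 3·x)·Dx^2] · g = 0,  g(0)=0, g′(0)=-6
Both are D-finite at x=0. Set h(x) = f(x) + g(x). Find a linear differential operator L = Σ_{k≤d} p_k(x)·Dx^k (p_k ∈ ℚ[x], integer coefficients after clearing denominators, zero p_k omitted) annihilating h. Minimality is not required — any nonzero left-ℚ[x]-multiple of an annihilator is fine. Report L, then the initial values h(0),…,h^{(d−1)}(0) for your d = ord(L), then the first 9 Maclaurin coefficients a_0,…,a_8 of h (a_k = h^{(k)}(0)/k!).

L = (348 + 144·x + 216·x^2)·Dx + (44 + 180·x + 216·x^2 + 216·x^3)·Dx^2 + (87 + 36·x + 54·x^2)·Dx^3 + (11 + 45·x + 54·x^2 + 54·x^3)·Dx^4  (order 4).
h: a_k = 4, -6, 1, -18, 259/6, -486/5, 10919/45, -4374/7, 2066747/1260, …
ICs: h(0) = 4, h′(0) = -6, h′′(0) = 2, h′′′(0) = -108.

f: a_k = 4, 0, -8, 0, 8/3, 0, -16/45, 0, 8/315, …
g: a_k = 0, -6, 9, -18, 81/2, -486/5, 243, -4374/7, 6561/4, …
f+g: L₀ = lclm(L_f,L_g), ord ≤ 2+2.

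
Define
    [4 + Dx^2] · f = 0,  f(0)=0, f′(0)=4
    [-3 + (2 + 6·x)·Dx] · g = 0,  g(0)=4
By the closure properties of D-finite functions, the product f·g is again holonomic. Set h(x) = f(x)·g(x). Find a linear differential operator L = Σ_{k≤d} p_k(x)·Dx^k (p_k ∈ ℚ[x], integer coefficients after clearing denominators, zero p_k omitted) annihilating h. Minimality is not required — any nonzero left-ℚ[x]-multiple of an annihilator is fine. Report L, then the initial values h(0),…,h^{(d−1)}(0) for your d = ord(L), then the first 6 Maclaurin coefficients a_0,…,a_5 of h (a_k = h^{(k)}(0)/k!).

L = (43 + 96·x + 144·x^2) + (-12 - 36·x)·Dx + (4 + 24·x + 36·x^2)·Dx^2  (order 2).
h: a_k = 0, 16, 24, -86/3, 11, -4379/120, …
ICs: h(0) = 0, h′(0) = 16.

f: a_k = 0, 4, 0, -8/3, 0, 8/15, …
g: a_k = 4, 6, -9/2, 27/4, -405/32, 1701/64, …
Sym-product of L_f,L_g gives L₀ (≤ ord 2).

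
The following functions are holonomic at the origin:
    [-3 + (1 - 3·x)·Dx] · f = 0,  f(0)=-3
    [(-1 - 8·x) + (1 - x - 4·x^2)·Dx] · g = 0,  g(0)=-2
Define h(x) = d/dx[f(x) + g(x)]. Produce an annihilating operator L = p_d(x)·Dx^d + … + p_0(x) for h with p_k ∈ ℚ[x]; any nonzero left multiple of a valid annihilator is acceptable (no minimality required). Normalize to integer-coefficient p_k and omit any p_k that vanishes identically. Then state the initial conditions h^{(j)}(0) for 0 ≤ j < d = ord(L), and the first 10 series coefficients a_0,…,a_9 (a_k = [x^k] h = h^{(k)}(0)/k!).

L = (54 - 288·x + 1728·x^2 - 2304·x^3 + 1728·x^4) + (-42·x - 144·x^2 + 1248·x^3 - 2088·x^4 + 1728·x^5)·Dx + (-1 + 16·x - 71·x^2 + 96·x^3 + 72·x^4 - 312·x^5 + 288·x^6)·Dx^2  (order 2).
h: a_k = -11, -74, -297, -1204, -4295, -15294, -52101, -176104, -584163, -1923250, …
ICs: h(0) = -11, h′(0) = -74.

f: a_k = -3, -9, -27, -81, -243, -729, -2187, -6561, -19683, -59049, …
g: a_k = -2, -2, -10, -18, -58, -130, -362, -882, -2330, -5858, …
Sum ⇒ L₀ = lclm(L_f,L_g) in ℚ(x)⟨Dx⟩.
h₀' ⇒ L via d/dx closure of L₀.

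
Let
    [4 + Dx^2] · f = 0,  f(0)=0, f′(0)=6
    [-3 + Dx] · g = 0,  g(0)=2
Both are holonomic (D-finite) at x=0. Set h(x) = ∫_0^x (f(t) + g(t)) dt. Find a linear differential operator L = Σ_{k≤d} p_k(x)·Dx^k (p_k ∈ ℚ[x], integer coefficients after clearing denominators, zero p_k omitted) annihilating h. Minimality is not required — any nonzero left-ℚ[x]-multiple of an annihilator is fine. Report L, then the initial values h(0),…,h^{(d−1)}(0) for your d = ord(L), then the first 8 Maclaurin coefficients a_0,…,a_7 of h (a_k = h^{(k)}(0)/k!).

f: a_k = 0, 6, 0, -4, 0, 4/5, 0, -8/105, …
g: a_k = 2, 6, 9, 9, 27/4, 81/20, 81/40, 243/280, …
Sum ⇒ L₀ = lclm(L_f,L_g) in ℚ(x)⟨Dx⟩.
Integrate: L := L₀·Dx.
L = -12·Dx + 4·Dx^2 - 3·Dx^3 + Dx^4  (order 4).
h: a_k = 0, 2, 6, 3, 5/4, 27/20, 97/120, 81/280, …
ICs: h(0) = 0, h′(0) = 2, h′′(0) = 12, h′′′(0) = 18.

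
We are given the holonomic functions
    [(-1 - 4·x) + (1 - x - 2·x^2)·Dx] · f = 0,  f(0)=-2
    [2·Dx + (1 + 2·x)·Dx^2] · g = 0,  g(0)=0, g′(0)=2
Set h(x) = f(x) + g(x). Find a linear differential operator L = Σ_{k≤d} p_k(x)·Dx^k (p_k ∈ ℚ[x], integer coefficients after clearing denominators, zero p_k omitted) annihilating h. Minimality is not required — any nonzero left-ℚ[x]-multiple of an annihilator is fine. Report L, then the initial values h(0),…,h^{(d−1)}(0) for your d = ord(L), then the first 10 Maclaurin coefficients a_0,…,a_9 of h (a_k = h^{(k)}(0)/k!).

f: a_k = -2, -2, -6, -10, -22, -42, -86, -170, -342, -682, …
g: a_k = 0, 2, -2, 8/3, -4, 32/5, -32/3, 128/7, -32, 512/9, …
Sum ⇒ L₀ = lclm(L_f,L_g) in ℚ(x)⟨Dx⟩.
L = (54 + 228·x + 432·x^2 + 288·x^3 + 192·x^4)·Dx + (11 + 124·x + 464·x^2 + 704·x^3 + 592·x^4 + 320·x^5)·Dx^2 + (-4 - 19·x - 17·x^2 + 42·x^3 + 116·x^4 + 136·x^5 + 64·x^6)·Dx^3  (order 3).
h: a_k = -2, 0, -8, -22/3, -26, -178/5, -290/3, -1062/7, -374, -5626/9, …
ICs: h(0) = -2, h′(0) = 0, h′′(0) = -16.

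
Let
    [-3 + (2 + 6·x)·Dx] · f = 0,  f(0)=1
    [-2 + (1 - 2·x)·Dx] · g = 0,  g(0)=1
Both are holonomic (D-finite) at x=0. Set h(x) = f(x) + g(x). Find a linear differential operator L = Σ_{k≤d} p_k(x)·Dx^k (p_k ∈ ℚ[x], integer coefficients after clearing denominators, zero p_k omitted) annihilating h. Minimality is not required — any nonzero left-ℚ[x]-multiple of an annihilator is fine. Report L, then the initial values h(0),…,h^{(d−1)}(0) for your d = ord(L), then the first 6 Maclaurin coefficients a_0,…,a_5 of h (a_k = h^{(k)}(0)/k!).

f: a_k = 1, 3/2, -9/8, 27/16, -405/128, 1701/256, …
g: a_k = 1, 2, 4, 8, 16, 32, …
L₀ := lclm(L_f,L_g); ord L₀ ≤ 1+1.
L = (66 + 108·x) + (-41 - 156·x - 324·x^2)·Dx + (2 + 38·x + 24·x^2 - 216·x^3)·Dx^2  (order 2).
h: a_k = 2, 7/2, 23/8, 155/16, 1643/128, 9893/256, …
ICs: h(0) = 2, h′(0) = 7/2.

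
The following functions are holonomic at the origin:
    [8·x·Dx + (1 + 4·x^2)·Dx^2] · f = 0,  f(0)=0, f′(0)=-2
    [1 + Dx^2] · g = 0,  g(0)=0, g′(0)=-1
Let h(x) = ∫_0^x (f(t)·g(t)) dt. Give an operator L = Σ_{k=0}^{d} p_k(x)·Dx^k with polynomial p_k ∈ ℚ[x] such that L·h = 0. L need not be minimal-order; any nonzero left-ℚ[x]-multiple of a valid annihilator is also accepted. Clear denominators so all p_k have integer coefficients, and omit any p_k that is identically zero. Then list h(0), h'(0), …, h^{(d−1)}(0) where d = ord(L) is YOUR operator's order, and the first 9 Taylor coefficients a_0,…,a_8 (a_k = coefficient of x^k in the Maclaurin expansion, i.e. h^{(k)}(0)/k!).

f: a_k = 0, -2, 0, 8/3, 0, -32/5, 0, 128/7, 0, …
g: a_k = 0, -1, 0, 1/6, 0, -1/120, 0, 1/5040, 0, …
L₀ := L_f ⊗_s L_g (sym. prod.), ord ≤ 4.
Integrate: L := L₀·Dx.
L = (85 + 944·x^2 + 416·x^4 + 256·x^6 + 256·x^8)·Dx + (144·x + 704·x^3 + 768·x^5 + 1024·x^7)·Dx^2 + (90 + 992·x^2 + 576·x^4 + 512·x^6 + 512·x^8)·Dx^3 + (144·x + 704·x^3 + 768·x^5 + 1024·x^7)·Dx^4 + (5 + 48·x^2 + 160·x^4 + 256·x^6 + 256·x^8)·Dx^5  (order 5).
h: a_k = 0, 0, 0, 2/3, 0, -3/5, 0, 247/252, 0, …
ICs: h(0) = 0, h′(0) = 0, h′′(0) = 0, h′′′(0) = 4, h′′′′(0) = 0.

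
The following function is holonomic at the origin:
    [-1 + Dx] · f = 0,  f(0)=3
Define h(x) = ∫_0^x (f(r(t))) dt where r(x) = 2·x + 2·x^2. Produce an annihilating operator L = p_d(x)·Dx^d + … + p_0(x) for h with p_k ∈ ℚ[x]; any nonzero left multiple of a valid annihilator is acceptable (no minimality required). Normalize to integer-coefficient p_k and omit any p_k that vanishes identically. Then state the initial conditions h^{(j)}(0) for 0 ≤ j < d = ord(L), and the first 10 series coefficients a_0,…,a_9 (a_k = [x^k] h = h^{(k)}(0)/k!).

L = (-2 - 4·x)·Dx + Dx^2  (order 2).
h: a_k = 0, 3, 3, 4, 4, 4, 52/15, 304/105, 232/105, 1528/945, …
ICs: h(0) = 0, h′(0) = 3.

f: a_k = 3, 3, 3/2, 1/2, 1/8, 1/40, 1/240, 1/1680, 1/13440, 1/120960, …
h₀=f(r): pull back L_f along r ⇒ L₀.
h=∫h₀ ⇒ L = L₀·Dx.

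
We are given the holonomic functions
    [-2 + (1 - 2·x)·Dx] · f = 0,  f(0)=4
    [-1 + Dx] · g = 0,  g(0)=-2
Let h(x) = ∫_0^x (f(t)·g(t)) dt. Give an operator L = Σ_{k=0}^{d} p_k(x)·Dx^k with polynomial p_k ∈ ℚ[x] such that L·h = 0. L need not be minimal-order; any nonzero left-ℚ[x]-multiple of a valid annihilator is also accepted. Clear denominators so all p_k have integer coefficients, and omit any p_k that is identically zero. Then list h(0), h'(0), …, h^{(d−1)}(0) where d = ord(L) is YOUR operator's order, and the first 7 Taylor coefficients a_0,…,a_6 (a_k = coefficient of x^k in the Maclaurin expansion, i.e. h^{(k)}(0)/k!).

L = (3 - 2·x)·Dx + (-1 + 2·x)·Dx^2  (order 2).
h: a_k = 0, -8, -12, -52/3, -79/3, -211/5, -6331/90, …
ICs: h(0) = 0, h′(0) = -8.

f: a_k = 4, 8, 16, 32, 64, 128, 256, …
g: a_k = -2, -2, -1, -1/3, -1/12, -1/60, -1/360, …
Sym-product of L_f,L_g gives L₀ (≤ ord 1).
Integrate: L := L₀·Dx.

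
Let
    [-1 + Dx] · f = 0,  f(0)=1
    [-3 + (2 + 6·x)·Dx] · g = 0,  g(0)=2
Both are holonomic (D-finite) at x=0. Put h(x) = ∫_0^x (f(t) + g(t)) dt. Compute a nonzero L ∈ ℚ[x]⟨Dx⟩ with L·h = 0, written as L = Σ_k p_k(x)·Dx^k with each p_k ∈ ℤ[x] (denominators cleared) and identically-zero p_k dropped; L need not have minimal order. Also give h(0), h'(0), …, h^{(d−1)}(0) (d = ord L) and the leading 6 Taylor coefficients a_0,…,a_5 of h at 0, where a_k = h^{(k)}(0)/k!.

L = (15 + 18·x)·Dx + (-13 - 24·x - 36·x^2)·Dx^2 + (-2 + 6·x + 36·x^2)·Dx^3  (order 3).
h: a_k = 0, 3, 2, -7/12, 85/96, -1207/960, …
ICs: h(0) = 0, h′(0) = 3, h′′(0) = 4.

f: a_k = 1, 1, 1/2, 1/6, 1/24, 1/120, …
g: a_k = 2, 3, -9/4, 27/8, -405/64, 1701/128, …
Weyl lclm of L_f,L_g ⇒ L₀ (ord ≤ 2).
h=∫₀ˣh₀: take L = L₀·Dx.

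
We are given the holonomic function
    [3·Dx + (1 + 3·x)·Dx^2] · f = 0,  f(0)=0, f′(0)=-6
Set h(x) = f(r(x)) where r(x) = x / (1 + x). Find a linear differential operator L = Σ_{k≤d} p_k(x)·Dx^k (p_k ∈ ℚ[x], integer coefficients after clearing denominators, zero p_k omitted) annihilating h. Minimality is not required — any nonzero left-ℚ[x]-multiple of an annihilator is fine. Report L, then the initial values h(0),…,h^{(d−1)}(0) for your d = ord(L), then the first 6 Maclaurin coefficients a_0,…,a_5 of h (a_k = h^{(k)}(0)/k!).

f: a_k = 0, -6, 9, -18, 81/2, -486/5, …
Substitute x→r, Dx→(1/r')Dx; clear ⇒ L₀.
L = (5 + 8·x)·Dx + (1 + 5·x + 4·x^2)·Dx^2  (order 2).
h: a_k = 0, -6, 15, -42, 255/2, -2046/5, …
ICs: h(0) = 0, h′(0) = -6.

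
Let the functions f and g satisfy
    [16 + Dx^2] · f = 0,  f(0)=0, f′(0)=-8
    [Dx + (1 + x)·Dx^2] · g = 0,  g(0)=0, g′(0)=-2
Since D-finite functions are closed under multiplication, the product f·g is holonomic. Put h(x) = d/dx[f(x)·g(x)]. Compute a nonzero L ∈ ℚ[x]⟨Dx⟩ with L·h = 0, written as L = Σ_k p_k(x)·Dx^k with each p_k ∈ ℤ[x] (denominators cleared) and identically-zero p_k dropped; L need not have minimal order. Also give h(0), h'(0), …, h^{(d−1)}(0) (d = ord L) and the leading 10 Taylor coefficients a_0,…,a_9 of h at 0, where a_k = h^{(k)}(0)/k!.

L = (96160 + 647168·x + 1757184·x^2 + 2482176·x^3 + 1931264·x^4 + 786432·x^5 + 131072·x^6) + (13728 + 74144·x + 156160·x^2 + 161280·x^3 + 81920·x^4 + 16384·x^5)·Dx + (13546 + 87008·x + 228848·x^2 + 316416·x^3 + 242944·x^4 + 98304·x^5 + 16384·x^6)·Dx^2 + (858 + 4634·x + 9760·x^2 + 10080·x^3 + 5120·x^4 + 1024·x^5)·Dx^3 + (471 + 2910·x + 7439·x^2 + 10080·x^3 + 7640·x^4 + 3072·x^5 + 512·x^6)·Dx^4  (order 4).
h: a_k = 0, 32, -24, -448/3, 260/3, 416/3, -952/15, -3968/63, 194/7, 30176/2835, …
ICs: h(0) = 0, h′(0) = 32, h′′(0) = -48, h′′′(0) = -896.

f: a_k = 0, -8, 0, 64/3, 0, -256/15, 0, 2048/315, 0, -4096/2835, …
g: a_k = 0, -2, 1, -2/3, 1/2, -2/5, 1/3, -2/7, 1/4, -2/9, …
Sym-product of L_f,L_g gives L₀ (≤ ord 4).
h=h₀': d/dx-closure on L₀ ⇒ L.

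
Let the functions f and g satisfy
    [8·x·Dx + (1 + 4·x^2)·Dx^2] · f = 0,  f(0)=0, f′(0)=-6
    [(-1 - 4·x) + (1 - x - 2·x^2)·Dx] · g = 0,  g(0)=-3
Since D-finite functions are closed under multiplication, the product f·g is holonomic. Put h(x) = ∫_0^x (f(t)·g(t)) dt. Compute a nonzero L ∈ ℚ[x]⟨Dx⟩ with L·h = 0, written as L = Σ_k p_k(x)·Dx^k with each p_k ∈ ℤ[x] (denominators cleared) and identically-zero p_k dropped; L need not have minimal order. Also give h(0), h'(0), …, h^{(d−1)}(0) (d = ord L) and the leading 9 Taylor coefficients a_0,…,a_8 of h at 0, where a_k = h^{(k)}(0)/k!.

L = (4 + 8·x + 48·x^2)·Dx + (2 + 16·x^2 + 48·x^3)·Dx^2 + (-1 + x - 2·x^2 + 4·x^3 + 8·x^4)·Dx^3  (order 3).
h: a_k = 0, 0, 9, 6, 15/2, 66/5, 153/5, 1578/35, 9069/140, …
ICs: h(0) = 0, h′(0) = 0, h′′(0) = 18.

f: a_k = 0, -6, 0, 8, 0, -96/5, 0, 384/7, 0, …
g: a_k = -3, -3, -9, -15, -33, -63, -129, -255, -513, …
L₀ := L_f ⊗_s L_g (sym. prod.), ord ≤ 2.
Integrate: L := L₀·Dx.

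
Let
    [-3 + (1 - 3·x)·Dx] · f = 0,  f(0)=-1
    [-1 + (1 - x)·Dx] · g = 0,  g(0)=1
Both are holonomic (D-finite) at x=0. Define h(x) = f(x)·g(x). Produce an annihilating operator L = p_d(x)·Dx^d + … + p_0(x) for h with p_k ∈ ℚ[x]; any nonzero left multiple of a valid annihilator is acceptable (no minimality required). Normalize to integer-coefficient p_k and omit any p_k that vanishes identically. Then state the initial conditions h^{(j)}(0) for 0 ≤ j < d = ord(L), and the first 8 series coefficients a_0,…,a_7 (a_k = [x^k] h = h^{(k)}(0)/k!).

L = (-4 + 6·x) + (1 - 4·x + 3·x^2)·Dx  (order 1).
h: a_k = -1, -4, -13, -40, -121, -364, -1093, -3280, …
ICs: h(0) = -1.

f: a_k = -1, -3, -9, -27, -81, -243, -729, -2187, …
g: a_k = 1, 1, 1, 1, 1, 1, 1, 1, …
Sym-product of L_f,L_g gives L₀ (≤ ord 1).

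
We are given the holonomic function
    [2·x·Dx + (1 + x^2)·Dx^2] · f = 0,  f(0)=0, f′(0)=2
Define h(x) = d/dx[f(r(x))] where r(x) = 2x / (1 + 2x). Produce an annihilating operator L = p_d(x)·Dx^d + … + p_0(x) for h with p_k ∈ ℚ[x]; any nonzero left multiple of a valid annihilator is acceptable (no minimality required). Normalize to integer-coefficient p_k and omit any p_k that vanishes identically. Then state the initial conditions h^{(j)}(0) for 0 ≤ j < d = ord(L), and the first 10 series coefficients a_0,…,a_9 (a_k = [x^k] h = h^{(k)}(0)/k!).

f: a_k = 0, 2, 0, -2/3, 0, 2/5, 0, -2/7, 0, 2/9, …
h₀=f(r): pull back L_f along r ⇒ L₀.
h=h₀': d/dx-closure on L₀ ⇒ L.
L = (4 + 16·x) + (1 + 4·x + 8·x^2)·Dx  (order 1).
h: a_k = 4, -16, 32, 0, -256, 1024, -2048, 0, 16384, -65536, …
ICs: h(0) = 4.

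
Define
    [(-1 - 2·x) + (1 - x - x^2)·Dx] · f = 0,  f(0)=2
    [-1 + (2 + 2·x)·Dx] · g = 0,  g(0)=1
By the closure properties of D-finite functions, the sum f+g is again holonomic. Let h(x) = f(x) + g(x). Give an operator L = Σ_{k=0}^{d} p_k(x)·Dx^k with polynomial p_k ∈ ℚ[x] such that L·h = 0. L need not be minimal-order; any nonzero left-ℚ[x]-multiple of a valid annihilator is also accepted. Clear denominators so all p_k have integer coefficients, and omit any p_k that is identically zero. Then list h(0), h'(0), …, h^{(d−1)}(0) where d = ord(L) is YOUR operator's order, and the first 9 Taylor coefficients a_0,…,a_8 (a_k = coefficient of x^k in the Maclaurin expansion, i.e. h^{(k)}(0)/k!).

f: a_k = 2, 2, 4, 6, 10, 16, 26, 42, 68, …
g: a_k = 1, 1/2, -1/8, 1/16, -5/128, 7/256, -21/1024, 33/2048, -429/32768, …
Sum ⇒ L₀ = lclm(L_f,L_g) in ℚ(x)⟨Dx⟩.
L = (-9 - 21·x - 21·x^2 - 10·x^3) + (17 + 54·x + 87·x^2 + 74·x^3 + 25·x^4)·Dx + (-2 - 14·x - 6·x^2 + 30·x^3 + 34·x^4 + 10·x^5)·Dx^2  (order 2).
h: a_k = 3, 5/2, 31/8, 97/16, 1275/128, 4103/256, 26603/1024, 86049/2048, 2227795/32768, …
ICs: h(0) = 3, h′(0) = 5/2.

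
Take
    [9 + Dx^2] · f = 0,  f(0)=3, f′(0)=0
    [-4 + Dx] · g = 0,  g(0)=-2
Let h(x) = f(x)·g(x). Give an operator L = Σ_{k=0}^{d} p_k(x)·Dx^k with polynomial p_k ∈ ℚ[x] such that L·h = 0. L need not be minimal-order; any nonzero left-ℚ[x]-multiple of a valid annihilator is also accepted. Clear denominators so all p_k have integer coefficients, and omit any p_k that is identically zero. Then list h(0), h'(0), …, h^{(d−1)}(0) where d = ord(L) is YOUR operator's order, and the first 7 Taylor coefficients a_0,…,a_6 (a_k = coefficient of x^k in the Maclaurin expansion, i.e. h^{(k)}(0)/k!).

L = 25 - 8·Dx + Dx^2  (order 2).
h: a_k = -6, -24, -21, 44, 527/4, 779/5, 11753/120, …
ICs: h(0) = -6, h′(0) = -24.

f: a_k = 3, 0, -27/2, 0, 81/8, 0, -243/80, …
g: a_k = -2, -8, -16, -64/3, -64/3, -256/15, -512/45, …
Product ⇒ symmetric product L₀, ord ≤ 2.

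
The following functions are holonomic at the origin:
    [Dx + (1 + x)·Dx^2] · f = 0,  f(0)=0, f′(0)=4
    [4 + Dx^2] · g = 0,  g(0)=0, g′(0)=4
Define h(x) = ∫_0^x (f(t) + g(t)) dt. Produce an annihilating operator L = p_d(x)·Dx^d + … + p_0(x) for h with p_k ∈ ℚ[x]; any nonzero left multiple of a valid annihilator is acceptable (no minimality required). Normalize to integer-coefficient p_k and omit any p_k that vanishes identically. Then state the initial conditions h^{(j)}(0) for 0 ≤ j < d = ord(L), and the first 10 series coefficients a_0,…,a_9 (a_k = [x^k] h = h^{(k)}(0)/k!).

L = (20 + 16·x + 8·x^2)·Dx^2 + (12 + 28·x + 24·x^2 + 8·x^3)·Dx^3 + (5 + 4·x + 2·x^2)·Dx^4 + (3 + 7·x + 6·x^2 + 2·x^3)·Dx^5  (order 5).
h: a_k = 0, 0, 4, -2/3, -1/3, -1/5, 2/9, -2/21, 41/630, -1/18, …
ICs: h(0) = 0, h′(0) = 0, h′′(0) = 8, h′′′(0) = -4, h′′′′(0) = -8.

f: a_k = 0, 4, -2, 4/3, -1, 4/5, -2/3, 4/7, -1/2, 4/9, …
g: a_k = 0, 4, 0, -8/3, 0, 8/15, 0, -16/315, 0, 8/2835, …
Sum ⇒ L₀ = lclm(L_f,L_g) in ℚ(x)⟨Dx⟩.
Integrate: L := L₀·Dx.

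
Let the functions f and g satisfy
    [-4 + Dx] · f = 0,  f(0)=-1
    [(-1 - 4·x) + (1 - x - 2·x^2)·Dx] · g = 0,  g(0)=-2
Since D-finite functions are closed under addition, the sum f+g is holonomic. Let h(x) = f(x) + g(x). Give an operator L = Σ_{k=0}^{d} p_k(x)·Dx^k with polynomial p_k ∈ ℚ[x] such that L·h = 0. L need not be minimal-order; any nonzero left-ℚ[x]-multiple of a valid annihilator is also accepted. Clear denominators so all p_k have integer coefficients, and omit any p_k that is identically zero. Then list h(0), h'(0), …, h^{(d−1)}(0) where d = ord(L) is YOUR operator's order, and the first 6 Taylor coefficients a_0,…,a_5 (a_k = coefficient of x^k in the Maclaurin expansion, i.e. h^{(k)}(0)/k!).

f: a_k = -1, -4, -8, -32/3, -32/3, -128/15, …
g: a_k = -2, -2, -6, -10, -22, -42, …
L₀ := lclm(L_f,L_g); ord L₀ ≤ 1+1.
L = (8 + 192·x^2 + 128·x^3) + (10 - 44·x - 72·x^2 + 64·x^3 + 64·x^4)·Dx + (-3 + 11·x + 6·x^2 - 24·x^3 - 16·x^4)·Dx^2  (order 2).
h: a_k = -3, -6, -14, -62/3, -98/3, -758/15, …
ICs: h(0) = -3, h′(0) = -6.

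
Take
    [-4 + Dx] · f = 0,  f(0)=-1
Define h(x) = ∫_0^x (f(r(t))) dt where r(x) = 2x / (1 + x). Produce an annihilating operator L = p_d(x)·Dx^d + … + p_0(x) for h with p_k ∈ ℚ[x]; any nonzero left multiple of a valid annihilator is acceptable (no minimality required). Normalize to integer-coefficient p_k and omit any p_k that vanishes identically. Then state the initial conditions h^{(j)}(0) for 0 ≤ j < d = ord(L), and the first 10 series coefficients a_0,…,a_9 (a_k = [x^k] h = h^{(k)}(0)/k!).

f: a_k = -1, -4, -8, -32/3, -32/3, -128/15, -256/45, -1024/315, -512/315, -2048/2835, …
h₀=f(r): pull back L_f along r ⇒ L₀.
h=∫h₀ ⇒ L = L₀·Dx.
L = -8·Dx + (1 + 2·x + x^2)·Dx^2  (order 2).
h: a_k = 0, -1, -4, -8, -22/3, -8/15, 44/15, -184/315, -403/315, 376/315, …
ICs: h(0) = 0, h′(0) = -1.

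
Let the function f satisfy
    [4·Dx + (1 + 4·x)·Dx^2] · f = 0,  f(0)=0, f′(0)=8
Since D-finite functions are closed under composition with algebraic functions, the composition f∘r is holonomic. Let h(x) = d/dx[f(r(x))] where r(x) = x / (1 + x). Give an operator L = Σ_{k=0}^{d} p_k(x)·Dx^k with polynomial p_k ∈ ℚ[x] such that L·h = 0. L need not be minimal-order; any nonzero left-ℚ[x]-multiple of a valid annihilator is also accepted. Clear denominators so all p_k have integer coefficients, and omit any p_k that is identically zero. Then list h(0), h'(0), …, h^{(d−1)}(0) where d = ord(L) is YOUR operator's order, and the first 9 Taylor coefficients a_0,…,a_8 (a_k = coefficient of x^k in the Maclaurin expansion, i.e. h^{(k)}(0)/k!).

L = (6 + 10·x) + (1 + 6·x + 5·x^2)·Dx  (order 1).
h: a_k = 8, -48, 248, -1248, 6248, -31248, 156248, -781248, 3906248, …
ICs: h(0) = 8.

f: a_k = 0, 8, -16, 128/3, -128, 2048/5, -4096/3, 32768/7, -16384, …
L₀ from L_f via x↦r, Dx↦r'^{-1}Dx.
Derive L from L₀ (diff closure).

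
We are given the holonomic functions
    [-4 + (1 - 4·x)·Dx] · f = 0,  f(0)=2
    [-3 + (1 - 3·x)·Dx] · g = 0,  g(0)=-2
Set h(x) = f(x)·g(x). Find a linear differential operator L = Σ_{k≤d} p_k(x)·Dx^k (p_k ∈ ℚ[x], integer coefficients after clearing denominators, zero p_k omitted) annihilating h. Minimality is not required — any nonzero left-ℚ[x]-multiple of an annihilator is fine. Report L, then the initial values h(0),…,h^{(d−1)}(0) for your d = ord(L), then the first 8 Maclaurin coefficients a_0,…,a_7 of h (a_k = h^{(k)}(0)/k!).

f: a_k = 2, 8, 32, 128, 512, 2048, 8192, 32768, …
g: a_k = -2, -6, -18, -54, -162, -486, -1458, -4374, …
f·g: L₀ = L_f ⊗_s L_g, ord ≤ 1·1.
L = (-7 + 24·x) + (1 - 7·x + 12·x^2)·Dx  (order 1).
h: a_k = -4, -28, -148, -700, -3124, -13468, -56788, -235900, …
ICs: h(0) = -4.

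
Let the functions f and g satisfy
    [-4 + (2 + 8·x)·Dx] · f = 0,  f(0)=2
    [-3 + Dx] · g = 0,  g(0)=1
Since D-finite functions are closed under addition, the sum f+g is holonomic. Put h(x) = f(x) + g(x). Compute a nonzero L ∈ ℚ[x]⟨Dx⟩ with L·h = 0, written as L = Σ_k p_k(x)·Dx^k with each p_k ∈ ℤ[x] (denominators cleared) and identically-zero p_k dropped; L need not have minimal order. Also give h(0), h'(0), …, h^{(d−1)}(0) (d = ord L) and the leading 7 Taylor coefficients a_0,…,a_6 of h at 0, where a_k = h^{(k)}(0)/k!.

L = (30 + 72·x) + (-13 - 72·x - 144·x^2)·Dx + (1 + 16·x + 48·x^2)·Dx^2  (order 2).
h: a_k = 3, 7, 1/2, 25/2, -133/8, 2321/40, -13359/80, …
ICs: h(0) = 3, h′(0) = 7.

f: a_k = 2, 4, -4, 8, -20, 56, -168, …
g: a_k = 1, 3, 9/2, 9/2, 27/8, 81/40, 81/80, …
h₀=f+g: left-lcm gives L₀, ord ≤ 2.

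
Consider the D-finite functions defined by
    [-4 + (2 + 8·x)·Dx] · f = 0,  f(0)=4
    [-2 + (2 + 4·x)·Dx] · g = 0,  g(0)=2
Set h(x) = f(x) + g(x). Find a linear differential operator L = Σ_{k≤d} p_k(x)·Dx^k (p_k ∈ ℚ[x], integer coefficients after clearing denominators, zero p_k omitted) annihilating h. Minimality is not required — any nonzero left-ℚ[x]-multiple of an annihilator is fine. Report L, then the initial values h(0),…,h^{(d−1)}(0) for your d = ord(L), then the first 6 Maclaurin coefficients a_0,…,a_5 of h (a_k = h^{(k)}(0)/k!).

L = -2 + (3 + 8·x)·Dx + (1 + 6·x + 8·x^2)·Dx^2  (order 2).
h: a_k = 6, 10, -9, 17, -165/4, 455/4, …
ICs: h(0) = 6, h′(0) = 10.

f: a_k = 4, 8, -8, 16, -40, 112, …
g: a_k = 2, 2, -1, 1, -5/4, 7/4, …
h₀=f+g: left-lcm gives L₀, ord ≤ 2.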